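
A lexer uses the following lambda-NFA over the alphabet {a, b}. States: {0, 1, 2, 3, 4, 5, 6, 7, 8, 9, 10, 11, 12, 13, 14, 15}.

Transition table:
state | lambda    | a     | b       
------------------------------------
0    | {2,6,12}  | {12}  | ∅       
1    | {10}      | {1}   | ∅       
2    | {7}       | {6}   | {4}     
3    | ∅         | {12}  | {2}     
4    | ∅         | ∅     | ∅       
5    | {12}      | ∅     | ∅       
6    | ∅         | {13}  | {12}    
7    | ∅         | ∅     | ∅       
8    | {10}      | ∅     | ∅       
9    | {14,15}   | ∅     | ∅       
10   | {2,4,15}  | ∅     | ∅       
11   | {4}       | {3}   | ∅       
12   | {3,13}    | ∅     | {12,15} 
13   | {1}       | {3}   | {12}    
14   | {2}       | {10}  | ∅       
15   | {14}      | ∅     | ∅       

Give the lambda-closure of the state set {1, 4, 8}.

Start with {1, 4, 8}.
From 1 via lambda: add 10.
From 10 via lambda: add 2, 15.
From 2 via lambda: add 7.
From 15 via lambda: add 14.
No new states can be added; the closed set is {1, 2, 4, 7, 8, 10, 14, 15}.

{1, 2, 4, 7, 8, 10, 14, 15}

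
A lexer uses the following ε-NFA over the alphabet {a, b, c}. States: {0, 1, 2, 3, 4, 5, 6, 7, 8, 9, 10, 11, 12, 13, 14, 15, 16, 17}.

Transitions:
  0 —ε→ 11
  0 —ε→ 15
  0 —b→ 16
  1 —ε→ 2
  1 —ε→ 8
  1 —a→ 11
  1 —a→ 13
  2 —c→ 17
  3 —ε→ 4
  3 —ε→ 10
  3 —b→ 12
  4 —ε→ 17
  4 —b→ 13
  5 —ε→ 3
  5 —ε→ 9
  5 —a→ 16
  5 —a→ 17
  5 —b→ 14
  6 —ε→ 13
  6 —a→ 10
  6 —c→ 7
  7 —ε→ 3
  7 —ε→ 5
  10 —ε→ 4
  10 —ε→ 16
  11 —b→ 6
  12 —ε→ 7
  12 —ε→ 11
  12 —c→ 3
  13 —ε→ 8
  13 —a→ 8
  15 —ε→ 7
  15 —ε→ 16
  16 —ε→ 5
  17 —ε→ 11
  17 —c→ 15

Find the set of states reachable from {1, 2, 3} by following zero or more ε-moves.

{1, 2, 3, 4, 5, 8, 9, 10, 11, 16, 17}

Start with {1, 2, 3}.
From 1 via ε: add 8.
From 3 via ε: add 4, 10.
From 4 via ε: add 17.
From 10 via ε: add 16.
From 16 via ε: add 5.
From 17 via ε: add 11.
From 5 via ε: add 9.
No new states can be added; the closed set is {1, 2, 3, 4, 5, 8, 9, 10, 11, 16, 17}.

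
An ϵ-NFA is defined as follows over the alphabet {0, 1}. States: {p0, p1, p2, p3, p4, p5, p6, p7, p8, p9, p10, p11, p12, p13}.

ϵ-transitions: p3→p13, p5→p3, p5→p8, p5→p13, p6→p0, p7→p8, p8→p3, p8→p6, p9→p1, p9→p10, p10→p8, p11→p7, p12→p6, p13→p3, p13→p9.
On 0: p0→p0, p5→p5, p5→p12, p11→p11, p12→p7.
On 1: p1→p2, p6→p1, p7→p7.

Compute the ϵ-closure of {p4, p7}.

{p0, p1, p3, p4, p6, p7, p8, p9, p10, p13}

Start with {p4, p7}.
From p7 via ϵ: add p8.
From p8 via ϵ: add p3, p6.
From p3 via ϵ: add p13.
From p6 via ϵ: add p0.
From p13 via ϵ: add p9.
From p9 via ϵ: add p1, p10.
No new states can be added; the closed set is {p0, p1, p3, p4, p6, p7, p8, p9, p10, p13}.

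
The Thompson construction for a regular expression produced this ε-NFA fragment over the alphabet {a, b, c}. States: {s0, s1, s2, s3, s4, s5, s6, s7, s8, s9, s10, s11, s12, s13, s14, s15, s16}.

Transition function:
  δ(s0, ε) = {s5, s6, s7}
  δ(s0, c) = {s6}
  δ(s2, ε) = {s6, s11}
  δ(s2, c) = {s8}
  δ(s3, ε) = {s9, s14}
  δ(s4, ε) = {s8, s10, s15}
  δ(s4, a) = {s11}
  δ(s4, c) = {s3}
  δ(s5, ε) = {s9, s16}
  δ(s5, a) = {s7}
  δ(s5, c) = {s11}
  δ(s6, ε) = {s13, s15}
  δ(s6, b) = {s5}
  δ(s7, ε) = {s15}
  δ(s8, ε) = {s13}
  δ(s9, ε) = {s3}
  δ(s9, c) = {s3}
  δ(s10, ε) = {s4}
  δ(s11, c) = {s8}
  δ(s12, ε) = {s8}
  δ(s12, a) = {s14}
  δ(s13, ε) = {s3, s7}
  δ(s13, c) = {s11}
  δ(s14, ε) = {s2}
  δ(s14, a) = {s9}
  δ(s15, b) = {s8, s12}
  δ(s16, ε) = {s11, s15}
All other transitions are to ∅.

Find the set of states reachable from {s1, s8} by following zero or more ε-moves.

Start with {s1, s8}.
From s8 via ε: add s13.
From s13 via ε: add s3, s7.
From s3 via ε: add s9, s14.
From s7 via ε: add s15.
From s14 via ε: add s2.
From s2 via ε: add s6, s11.
No new states can be added; the closed set is {s1, s2, s3, s6, s7, s8, s9, s11, s13, s14, s15}.

{s1, s2, s3, s6, s7, s8, s9, s11, s13, s14, s15}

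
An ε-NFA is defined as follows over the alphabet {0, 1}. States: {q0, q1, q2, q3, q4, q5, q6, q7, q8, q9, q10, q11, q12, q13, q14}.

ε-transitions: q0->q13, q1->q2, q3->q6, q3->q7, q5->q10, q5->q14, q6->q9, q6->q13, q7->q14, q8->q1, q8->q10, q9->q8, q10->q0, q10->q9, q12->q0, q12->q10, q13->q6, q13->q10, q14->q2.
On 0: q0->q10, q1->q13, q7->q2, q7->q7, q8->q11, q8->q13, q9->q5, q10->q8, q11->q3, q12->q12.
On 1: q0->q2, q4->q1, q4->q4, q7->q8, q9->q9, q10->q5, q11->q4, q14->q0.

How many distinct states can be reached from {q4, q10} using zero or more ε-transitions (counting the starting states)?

Start with {q4, q10}.
From q10 via ε: add q0, q9.
From q0 via ε: add q13.
From q9 via ε: add q8.
From q8 via ε: add q1.
From q13 via ε: add q6.
From q1 via ε: add q2.
ε-closure = {q0, q1, q2, q4, q6, q8, q9, q10, q13}, which has 9 states.

9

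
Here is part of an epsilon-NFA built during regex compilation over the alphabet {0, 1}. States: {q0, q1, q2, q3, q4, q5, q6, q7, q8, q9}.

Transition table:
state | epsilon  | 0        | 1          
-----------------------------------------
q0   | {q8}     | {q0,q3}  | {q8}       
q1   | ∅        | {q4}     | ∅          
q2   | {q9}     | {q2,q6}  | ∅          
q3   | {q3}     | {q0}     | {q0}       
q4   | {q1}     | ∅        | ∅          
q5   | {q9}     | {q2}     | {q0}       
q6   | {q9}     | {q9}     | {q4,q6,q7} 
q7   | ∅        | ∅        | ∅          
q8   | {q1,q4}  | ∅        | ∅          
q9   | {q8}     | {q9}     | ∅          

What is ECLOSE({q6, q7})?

{q1, q4, q6, q7, q8, q9}

Start with {q6, q7}.
From q6 via epsilon: add q9.
From q9 via epsilon: add q8.
From q8 via epsilon: add q1, q4.
No new states can be added; the closed set is {q1, q4, q6, q7, q8, q9}.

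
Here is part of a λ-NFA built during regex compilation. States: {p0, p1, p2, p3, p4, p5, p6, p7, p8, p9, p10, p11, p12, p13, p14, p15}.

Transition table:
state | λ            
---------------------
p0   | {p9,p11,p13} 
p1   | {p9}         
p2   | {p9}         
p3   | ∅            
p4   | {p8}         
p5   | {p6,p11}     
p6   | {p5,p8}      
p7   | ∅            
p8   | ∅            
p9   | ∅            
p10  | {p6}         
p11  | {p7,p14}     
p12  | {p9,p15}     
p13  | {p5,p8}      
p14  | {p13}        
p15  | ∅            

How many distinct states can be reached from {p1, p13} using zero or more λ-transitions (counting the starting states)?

Start with {p1, p13}.
From p1 via λ: add p9.
From p13 via λ: add p5, p8.
From p5 via λ: add p6, p11.
From p11 via λ: add p7, p14.
λ-closure = {p1, p5, p6, p7, p8, p9, p11, p13, p14}, which has 9 states.

9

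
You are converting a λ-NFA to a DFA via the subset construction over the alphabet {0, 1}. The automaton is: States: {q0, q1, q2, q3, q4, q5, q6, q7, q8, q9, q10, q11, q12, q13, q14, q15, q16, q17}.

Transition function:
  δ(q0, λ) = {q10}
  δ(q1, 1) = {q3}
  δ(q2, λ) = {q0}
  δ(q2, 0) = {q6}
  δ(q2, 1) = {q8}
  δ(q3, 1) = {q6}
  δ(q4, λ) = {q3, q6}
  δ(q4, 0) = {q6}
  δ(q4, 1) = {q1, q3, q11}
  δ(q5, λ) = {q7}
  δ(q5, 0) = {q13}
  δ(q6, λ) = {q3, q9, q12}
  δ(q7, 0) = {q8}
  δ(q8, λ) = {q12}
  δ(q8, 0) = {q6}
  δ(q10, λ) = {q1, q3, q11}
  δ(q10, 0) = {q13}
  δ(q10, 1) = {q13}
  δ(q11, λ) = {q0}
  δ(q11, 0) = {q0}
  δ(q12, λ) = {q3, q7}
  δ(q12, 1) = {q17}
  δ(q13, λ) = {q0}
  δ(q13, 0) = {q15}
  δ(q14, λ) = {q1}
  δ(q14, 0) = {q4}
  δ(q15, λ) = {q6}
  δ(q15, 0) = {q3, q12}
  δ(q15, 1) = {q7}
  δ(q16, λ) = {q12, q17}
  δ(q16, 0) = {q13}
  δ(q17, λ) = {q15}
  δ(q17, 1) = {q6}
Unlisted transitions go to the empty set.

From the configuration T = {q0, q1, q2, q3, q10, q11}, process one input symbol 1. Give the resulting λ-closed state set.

{q0, q1, q3, q6, q7, q8, q9, q10, q11, q12, q13}

q1 on 1 → {q3}.
q2 on 1 → {q8}.
q3 on 1 → {q6}.
q10 on 1 → {q13}.
No 1-transition from q0, q11.
Union after reading 1: {q3, q6, q8, q13}.
Now take the λ-closure:
From q6 via λ: add q9, q12.
From q13 via λ: add q0.
From q0 via λ: add q10.
From q12 via λ: add q7.
From q10 via λ: add q1, q11.
No new states can be added; the closed set is {q0, q1, q3, q6, q7, q8, q9, q10, q11, q12, q13}.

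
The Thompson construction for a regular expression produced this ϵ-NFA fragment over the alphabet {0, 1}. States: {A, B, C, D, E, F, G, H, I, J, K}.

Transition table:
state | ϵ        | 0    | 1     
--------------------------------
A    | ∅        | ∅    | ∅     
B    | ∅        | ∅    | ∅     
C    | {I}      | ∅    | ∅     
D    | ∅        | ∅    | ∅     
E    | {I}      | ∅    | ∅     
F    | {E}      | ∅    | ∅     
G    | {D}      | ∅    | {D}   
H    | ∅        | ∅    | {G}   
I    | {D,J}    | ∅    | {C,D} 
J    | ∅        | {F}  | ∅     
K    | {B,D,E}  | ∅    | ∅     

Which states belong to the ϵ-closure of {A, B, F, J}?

Start with {A, B, F, J}.
From F via ϵ: add E.
From E via ϵ: add I.
From I via ϵ: add D.
No new states can be added; the closed set is {A, B, D, E, F, I, J}.

{A, B, D, E, F, I, J}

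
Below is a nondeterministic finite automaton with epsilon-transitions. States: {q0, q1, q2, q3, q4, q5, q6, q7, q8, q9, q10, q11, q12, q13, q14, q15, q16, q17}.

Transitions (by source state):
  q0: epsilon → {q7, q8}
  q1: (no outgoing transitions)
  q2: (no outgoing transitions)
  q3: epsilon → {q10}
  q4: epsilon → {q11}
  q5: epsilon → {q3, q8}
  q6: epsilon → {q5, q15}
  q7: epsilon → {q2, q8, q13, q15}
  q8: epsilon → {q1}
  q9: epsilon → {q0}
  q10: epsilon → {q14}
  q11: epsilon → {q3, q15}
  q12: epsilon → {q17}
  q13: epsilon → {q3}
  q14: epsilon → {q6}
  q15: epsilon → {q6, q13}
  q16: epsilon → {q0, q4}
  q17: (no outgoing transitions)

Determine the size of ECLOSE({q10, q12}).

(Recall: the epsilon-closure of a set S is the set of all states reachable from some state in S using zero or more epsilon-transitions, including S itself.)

11

Start with {q10, q12}.
From q10 via epsilon: add q14.
From q12 via epsilon: add q17.
From q14 via epsilon: add q6.
From q6 via epsilon: add q5, q15.
From q5 via epsilon: add q3, q8.
From q15 via epsilon: add q13.
From q8 via epsilon: add q1.
epsilon-closure = {q1, q3, q5, q6, q8, q10, q12, q13, q14, q15, q17}, which has 11 states.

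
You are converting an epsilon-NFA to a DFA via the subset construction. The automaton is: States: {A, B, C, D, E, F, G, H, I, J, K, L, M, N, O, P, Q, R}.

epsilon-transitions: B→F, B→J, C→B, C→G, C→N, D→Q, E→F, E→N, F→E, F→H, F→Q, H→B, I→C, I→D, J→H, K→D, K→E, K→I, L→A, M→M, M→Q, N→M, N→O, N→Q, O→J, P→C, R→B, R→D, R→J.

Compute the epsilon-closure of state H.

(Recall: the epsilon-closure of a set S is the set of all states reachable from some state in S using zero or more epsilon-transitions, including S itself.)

Start with {H}.
From H via epsilon: add B.
From B via epsilon: add F, J.
From F via epsilon: add E, Q.
From E via epsilon: add N.
From N via epsilon: add M, O.
No new states can be added; the closed set is {B, E, F, H, J, M, N, O, Q}.

{B, E, F, H, J, M, N, O, Q}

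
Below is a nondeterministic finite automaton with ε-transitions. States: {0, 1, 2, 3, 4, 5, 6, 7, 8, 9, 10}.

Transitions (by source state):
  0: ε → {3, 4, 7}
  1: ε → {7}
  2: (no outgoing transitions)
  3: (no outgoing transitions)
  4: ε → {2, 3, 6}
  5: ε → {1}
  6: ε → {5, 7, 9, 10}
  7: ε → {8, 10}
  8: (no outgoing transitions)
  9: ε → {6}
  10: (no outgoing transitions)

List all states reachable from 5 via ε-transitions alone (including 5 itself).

{1, 5, 7, 8, 10}

Start with {5}.
From 5 via ε: add 1.
From 1 via ε: add 7.
From 7 via ε: add 8, 10.
No new states can be added; the closed set is {1, 5, 7, 8, 10}.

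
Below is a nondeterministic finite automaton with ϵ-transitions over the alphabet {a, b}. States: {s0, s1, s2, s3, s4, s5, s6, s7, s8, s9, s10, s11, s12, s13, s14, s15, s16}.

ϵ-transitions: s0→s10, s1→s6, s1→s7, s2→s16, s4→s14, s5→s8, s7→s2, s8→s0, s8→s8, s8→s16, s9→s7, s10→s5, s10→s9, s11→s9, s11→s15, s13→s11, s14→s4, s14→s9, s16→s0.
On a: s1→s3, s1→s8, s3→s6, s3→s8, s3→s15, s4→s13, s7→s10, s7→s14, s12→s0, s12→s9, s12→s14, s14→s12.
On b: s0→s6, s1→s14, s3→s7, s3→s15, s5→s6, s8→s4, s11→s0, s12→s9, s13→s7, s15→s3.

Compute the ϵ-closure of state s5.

Start with {s5}.
From s5 via ϵ: add s8.
From s8 via ϵ: add s0, s16.
From s0 via ϵ: add s10.
From s10 via ϵ: add s9.
From s9 via ϵ: add s7.
From s7 via ϵ: add s2.
No new states can be added; the closed set is {s0, s2, s5, s7, s8, s9, s10, s16}.

{s0, s2, s5, s7, s8, s9, s10, s16}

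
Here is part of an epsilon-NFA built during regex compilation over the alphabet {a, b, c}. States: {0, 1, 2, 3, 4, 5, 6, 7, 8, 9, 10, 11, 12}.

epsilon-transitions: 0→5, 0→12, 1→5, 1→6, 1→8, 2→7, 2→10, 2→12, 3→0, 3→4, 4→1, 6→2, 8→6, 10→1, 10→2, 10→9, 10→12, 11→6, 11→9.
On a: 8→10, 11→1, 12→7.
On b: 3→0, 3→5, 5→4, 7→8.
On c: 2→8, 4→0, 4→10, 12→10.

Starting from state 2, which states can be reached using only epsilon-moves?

Start with {2}.
From 2 via epsilon: add 7, 10, 12.
From 10 via epsilon: add 1, 9.
From 1 via epsilon: add 5, 6, 8.
No new states can be added; the closed set is {1, 2, 5, 6, 7, 8, 9, 10, 12}.

{1, 2, 5, 6, 7, 8, 9, 10, 12}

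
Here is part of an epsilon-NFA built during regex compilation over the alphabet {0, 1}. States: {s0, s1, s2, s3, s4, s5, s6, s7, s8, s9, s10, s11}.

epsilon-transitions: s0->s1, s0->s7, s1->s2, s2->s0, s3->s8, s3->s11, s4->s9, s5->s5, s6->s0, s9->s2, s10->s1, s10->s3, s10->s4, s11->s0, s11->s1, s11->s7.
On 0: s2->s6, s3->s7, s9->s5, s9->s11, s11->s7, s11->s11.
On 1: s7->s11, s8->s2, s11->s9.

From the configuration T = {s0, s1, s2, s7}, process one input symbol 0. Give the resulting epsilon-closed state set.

{s0, s1, s2, s6, s7}

s2 on 0 → {s6}.
No 0-transition from s0, s1, s7.
Union after reading 0: {s6}.
Now take the epsilon-closure:
From s6 via epsilon: add s0.
From s0 via epsilon: add s1, s7.
From s1 via epsilon: add s2.
No new states can be added; the closed set is {s0, s1, s2, s6, s7}.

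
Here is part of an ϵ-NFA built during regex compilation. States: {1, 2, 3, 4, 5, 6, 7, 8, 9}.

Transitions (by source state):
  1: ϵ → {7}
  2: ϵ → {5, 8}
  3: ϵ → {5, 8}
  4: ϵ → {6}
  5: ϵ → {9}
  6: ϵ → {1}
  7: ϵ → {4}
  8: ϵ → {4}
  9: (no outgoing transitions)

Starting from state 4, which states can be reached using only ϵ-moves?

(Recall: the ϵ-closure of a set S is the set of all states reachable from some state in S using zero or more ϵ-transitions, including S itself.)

Start with {4}.
From 4 via ϵ: add 6.
From 6 via ϵ: add 1.
From 1 via ϵ: add 7.
No new states can be added; the closed set is {1, 4, 6, 7}.

{1, 4, 6, 7}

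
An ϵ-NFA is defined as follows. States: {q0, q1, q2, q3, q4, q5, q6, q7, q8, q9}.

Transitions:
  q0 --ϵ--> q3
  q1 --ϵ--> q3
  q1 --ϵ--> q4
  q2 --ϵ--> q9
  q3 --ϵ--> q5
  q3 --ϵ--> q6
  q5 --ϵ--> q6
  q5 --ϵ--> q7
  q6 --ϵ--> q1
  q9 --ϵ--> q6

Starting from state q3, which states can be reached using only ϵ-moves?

Start with {q3}.
From q3 via ϵ: add q5, q6.
From q5 via ϵ: add q7.
From q6 via ϵ: add q1.
From q1 via ϵ: add q4.
No new states can be added; the closed set is {q1, q3, q4, q5, q6, q7}.

{q1, q3, q4, q5, q6, q7}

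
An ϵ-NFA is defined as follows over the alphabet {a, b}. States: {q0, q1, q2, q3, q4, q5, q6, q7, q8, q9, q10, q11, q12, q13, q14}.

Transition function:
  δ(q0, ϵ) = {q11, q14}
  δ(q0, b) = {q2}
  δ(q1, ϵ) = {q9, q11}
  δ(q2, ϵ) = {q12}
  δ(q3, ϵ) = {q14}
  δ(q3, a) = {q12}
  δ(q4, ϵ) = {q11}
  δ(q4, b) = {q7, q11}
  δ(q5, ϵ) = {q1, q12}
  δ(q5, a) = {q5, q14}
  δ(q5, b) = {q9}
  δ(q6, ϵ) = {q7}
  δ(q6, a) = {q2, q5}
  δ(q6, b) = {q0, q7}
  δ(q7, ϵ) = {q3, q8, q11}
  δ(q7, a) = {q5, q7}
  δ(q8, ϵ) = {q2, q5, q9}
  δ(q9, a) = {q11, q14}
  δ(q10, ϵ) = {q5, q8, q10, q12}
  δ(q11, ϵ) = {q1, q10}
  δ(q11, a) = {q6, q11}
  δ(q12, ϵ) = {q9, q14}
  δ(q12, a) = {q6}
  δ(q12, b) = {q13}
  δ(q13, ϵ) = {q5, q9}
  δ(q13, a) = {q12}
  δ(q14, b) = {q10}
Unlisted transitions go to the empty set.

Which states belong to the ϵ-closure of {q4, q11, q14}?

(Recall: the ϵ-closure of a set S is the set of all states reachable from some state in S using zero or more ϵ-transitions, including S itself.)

{q1, q2, q4, q5, q8, q9, q10, q11, q12, q14}

Start with {q4, q11, q14}.
From q11 via ϵ: add q1, q10.
From q1 via ϵ: add q9.
From q10 via ϵ: add q5, q8, q12.
From q8 via ϵ: add q2.
No new states can be added; the closed set is {q1, q2, q4, q5, q8, q9, q10, q11, q12, q14}.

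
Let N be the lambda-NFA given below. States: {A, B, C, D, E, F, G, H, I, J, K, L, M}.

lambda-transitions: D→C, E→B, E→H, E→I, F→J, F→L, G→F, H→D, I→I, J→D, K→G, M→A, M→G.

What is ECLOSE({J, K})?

{C, D, F, G, J, K, L}

Start with {J, K}.
From J via lambda: add D.
From K via lambda: add G.
From D via lambda: add C.
From G via lambda: add F.
From F via lambda: add L.
No new states can be added; the closed set is {C, D, F, G, J, K, L}.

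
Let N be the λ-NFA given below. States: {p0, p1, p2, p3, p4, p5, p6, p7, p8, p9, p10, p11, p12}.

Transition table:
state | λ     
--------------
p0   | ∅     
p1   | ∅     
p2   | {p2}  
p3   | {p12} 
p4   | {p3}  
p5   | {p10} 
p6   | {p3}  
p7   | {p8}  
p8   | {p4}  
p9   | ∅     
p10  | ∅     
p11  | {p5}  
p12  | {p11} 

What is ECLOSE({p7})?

{p3, p4, p5, p7, p8, p10, p11, p12}

Start with {p7}.
From p7 via λ: add p8.
From p8 via λ: add p4.
From p4 via λ: add p3.
From p3 via λ: add p12.
From p12 via λ: add p11.
From p11 via λ: add p5.
From p5 via λ: add p10.
No new states can be added; the closed set is {p3, p4, p5, p7, p8, p10, p11, p12}.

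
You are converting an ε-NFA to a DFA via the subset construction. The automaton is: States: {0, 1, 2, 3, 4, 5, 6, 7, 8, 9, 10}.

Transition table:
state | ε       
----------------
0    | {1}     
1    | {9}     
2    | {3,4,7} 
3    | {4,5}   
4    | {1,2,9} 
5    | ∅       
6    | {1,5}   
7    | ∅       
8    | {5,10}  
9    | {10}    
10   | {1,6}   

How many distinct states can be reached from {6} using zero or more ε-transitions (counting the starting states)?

Start with {6}.
From 6 via ε: add 1, 5.
From 1 via ε: add 9.
From 9 via ε: add 10.
ε-closure = {1, 5, 6, 9, 10}, which has 5 states.

5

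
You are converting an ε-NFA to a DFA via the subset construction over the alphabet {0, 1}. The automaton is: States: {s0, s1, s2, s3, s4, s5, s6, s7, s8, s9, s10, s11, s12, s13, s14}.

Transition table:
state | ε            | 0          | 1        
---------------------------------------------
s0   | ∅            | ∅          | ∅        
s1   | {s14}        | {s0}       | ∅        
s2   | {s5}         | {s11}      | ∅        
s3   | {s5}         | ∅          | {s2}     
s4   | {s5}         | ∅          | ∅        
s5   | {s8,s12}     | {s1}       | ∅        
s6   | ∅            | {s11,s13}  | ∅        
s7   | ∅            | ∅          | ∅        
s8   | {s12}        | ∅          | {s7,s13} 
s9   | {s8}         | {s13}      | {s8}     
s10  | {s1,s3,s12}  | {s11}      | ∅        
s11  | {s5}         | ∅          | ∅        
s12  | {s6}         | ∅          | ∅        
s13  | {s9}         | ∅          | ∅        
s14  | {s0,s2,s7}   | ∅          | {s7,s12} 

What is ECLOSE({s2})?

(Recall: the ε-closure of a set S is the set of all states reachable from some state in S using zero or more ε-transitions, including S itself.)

{s2, s5, s6, s8, s12}

Start with {s2}.
From s2 via ε: add s5.
From s5 via ε: add s8, s12.
From s12 via ε: add s6.
No new states can be added; the closed set is {s2, s5, s6, s8, s12}.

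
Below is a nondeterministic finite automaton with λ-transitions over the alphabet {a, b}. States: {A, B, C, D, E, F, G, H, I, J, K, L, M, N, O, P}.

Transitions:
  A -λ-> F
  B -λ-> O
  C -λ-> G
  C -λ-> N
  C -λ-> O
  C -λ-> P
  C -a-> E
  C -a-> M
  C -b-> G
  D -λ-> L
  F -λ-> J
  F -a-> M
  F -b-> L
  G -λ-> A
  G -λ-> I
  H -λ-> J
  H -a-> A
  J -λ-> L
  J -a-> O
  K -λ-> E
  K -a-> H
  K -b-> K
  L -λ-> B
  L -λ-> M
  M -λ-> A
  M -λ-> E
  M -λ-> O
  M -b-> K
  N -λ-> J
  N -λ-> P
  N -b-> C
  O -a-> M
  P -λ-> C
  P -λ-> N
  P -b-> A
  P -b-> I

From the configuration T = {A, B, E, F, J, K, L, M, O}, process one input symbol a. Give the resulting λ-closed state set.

F on a → {M}.
J on a → {O}.
K on a → {H}.
O on a → {M}.
No a-transition from A, B, E, L, M.
Union after reading a: {H, M, O}.
Now take the λ-closure:
From H via λ: add J.
From M via λ: add A, E.
From A via λ: add F.
From J via λ: add L.
From L via λ: add B.
No new states can be added; the closed set is {A, B, E, F, H, J, L, M, O}.

{A, B, E, F, H, J, L, M, O}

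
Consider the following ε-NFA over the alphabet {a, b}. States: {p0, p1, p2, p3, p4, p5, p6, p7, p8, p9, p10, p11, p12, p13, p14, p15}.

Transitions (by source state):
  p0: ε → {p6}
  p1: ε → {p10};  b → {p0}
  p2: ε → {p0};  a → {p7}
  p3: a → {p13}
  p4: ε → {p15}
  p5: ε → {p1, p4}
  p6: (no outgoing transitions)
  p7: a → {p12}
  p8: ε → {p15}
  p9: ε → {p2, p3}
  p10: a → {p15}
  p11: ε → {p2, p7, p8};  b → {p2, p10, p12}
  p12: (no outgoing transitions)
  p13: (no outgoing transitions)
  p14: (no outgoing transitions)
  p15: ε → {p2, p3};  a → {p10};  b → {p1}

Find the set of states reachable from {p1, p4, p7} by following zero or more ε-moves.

{p0, p1, p2, p3, p4, p6, p7, p10, p15}

Start with {p1, p4, p7}.
From p1 via ε: add p10.
From p4 via ε: add p15.
From p15 via ε: add p2, p3.
From p2 via ε: add p0.
From p0 via ε: add p6.
No new states can be added; the closed set is {p0, p1, p2, p3, p4, p6, p7, p10, p15}.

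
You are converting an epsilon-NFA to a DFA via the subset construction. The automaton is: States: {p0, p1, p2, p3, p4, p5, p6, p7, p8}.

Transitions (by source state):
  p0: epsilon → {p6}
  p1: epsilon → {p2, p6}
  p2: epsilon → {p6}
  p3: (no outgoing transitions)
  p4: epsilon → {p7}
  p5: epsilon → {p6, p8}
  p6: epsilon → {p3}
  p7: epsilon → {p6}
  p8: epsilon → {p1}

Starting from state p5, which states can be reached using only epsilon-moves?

Start with {p5}.
From p5 via epsilon: add p6, p8.
From p6 via epsilon: add p3.
From p8 via epsilon: add p1.
From p1 via epsilon: add p2.
No new states can be added; the closed set is {p1, p2, p3, p5, p6, p8}.

{p1, p2, p3, p5, p6, p8}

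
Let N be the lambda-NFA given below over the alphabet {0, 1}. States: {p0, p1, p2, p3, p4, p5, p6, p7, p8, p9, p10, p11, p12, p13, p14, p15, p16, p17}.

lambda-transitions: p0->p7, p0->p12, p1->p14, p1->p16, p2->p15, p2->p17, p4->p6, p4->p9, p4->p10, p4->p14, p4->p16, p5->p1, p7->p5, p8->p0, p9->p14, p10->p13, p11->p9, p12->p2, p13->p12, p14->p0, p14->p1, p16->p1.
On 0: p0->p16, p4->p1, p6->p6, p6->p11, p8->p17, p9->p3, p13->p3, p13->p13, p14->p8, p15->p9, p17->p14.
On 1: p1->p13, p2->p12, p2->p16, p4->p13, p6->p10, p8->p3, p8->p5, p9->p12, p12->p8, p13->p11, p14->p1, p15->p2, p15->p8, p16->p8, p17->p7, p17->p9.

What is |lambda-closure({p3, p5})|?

11

Start with {p3, p5}.
From p5 via lambda: add p1.
From p1 via lambda: add p14, p16.
From p14 via lambda: add p0.
From p0 via lambda: add p7, p12.
From p12 via lambda: add p2.
From p2 via lambda: add p15, p17.
lambda-closure = {p0, p1, p2, p3, p5, p7, p12, p14, p15, p16, p17}, which has 11 states.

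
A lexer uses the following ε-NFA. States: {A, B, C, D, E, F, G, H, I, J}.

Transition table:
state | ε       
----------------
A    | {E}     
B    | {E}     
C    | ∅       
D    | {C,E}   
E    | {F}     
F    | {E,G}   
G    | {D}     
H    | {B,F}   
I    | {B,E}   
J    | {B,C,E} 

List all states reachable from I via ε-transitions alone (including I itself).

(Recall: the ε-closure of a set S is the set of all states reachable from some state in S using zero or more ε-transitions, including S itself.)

Start with {I}.
From I via ε: add B, E.
From E via ε: add F.
From F via ε: add G.
From G via ε: add D.
From D via ε: add C.
No new states can be added; the closed set is {B, C, D, E, F, G, I}.

{B, C, D, E, F, G, I}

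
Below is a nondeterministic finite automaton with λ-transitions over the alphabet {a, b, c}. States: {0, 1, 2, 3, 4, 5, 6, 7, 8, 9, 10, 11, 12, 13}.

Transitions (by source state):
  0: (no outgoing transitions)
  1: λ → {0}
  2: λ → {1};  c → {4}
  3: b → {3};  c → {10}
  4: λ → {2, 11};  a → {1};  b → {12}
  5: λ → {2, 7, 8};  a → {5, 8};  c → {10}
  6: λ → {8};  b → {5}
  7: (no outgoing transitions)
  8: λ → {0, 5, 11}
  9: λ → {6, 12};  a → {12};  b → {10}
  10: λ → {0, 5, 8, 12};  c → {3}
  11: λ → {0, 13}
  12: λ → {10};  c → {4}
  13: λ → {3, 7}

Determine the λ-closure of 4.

{0, 1, 2, 3, 4, 7, 11, 13}

Start with {4}.
From 4 via λ: add 2, 11.
From 2 via λ: add 1.
From 11 via λ: add 0, 13.
From 13 via λ: add 3, 7.
No new states can be added; the closed set is {0, 1, 2, 3, 4, 7, 11, 13}.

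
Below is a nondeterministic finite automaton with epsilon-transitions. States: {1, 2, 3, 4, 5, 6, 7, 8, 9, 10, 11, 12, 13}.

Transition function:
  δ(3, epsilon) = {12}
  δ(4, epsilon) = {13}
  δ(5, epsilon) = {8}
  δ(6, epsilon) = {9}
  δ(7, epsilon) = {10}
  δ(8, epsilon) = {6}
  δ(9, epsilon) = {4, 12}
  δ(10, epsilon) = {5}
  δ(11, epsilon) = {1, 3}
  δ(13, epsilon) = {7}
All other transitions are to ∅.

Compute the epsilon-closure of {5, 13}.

Start with {5, 13}.
From 5 via epsilon: add 8.
From 13 via epsilon: add 7.
From 7 via epsilon: add 10.
From 8 via epsilon: add 6.
From 6 via epsilon: add 9.
From 9 via epsilon: add 4, 12.
No new states can be added; the closed set is {4, 5, 6, 7, 8, 9, 10, 12, 13}.

{4, 5, 6, 7, 8, 9, 10, 12, 13}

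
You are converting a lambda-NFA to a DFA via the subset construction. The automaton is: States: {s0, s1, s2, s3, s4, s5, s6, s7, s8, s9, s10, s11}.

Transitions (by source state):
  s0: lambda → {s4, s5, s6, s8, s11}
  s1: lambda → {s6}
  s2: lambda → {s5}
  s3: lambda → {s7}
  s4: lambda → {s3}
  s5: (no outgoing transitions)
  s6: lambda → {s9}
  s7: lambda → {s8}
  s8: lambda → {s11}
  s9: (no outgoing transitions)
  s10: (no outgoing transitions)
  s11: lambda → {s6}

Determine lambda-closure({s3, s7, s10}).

Start with {s3, s7, s10}.
From s7 via lambda: add s8.
From s8 via lambda: add s11.
From s11 via lambda: add s6.
From s6 via lambda: add s9.
No new states can be added; the closed set is {s3, s6, s7, s8, s9, s10, s11}.

{s3, s6, s7, s8, s9, s10, s11}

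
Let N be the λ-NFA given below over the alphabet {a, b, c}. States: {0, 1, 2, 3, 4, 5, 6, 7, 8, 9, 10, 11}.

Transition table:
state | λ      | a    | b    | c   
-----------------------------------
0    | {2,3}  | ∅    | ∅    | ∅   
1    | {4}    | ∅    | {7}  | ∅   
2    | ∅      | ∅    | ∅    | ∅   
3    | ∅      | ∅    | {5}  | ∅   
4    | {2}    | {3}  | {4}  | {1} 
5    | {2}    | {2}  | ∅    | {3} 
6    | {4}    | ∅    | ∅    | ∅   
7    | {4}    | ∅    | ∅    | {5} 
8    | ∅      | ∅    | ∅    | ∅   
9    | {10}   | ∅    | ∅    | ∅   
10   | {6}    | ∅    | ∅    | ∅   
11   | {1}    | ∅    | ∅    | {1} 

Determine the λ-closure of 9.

{2, 4, 6, 9, 10}

Start with {9}.
From 9 via λ: add 10.
From 10 via λ: add 6.
From 6 via λ: add 4.
From 4 via λ: add 2.
No new states can be added; the closed set is {2, 4, 6, 9, 10}.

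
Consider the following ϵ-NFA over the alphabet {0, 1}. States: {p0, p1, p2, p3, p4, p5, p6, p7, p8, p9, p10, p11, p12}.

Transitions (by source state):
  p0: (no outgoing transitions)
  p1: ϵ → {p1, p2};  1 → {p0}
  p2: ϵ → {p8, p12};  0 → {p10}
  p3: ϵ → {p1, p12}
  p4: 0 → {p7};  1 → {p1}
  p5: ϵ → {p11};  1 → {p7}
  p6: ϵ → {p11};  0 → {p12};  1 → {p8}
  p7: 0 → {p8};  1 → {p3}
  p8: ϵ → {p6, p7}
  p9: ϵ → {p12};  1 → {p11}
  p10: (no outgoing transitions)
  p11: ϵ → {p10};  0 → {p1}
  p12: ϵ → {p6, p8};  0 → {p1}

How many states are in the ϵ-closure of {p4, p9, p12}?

8

Start with {p4, p9, p12}.
From p12 via ϵ: add p6, p8.
From p6 via ϵ: add p11.
From p8 via ϵ: add p7.
From p11 via ϵ: add p10.
ϵ-closure = {p4, p6, p7, p8, p9, p10, p11, p12}, which has 8 states.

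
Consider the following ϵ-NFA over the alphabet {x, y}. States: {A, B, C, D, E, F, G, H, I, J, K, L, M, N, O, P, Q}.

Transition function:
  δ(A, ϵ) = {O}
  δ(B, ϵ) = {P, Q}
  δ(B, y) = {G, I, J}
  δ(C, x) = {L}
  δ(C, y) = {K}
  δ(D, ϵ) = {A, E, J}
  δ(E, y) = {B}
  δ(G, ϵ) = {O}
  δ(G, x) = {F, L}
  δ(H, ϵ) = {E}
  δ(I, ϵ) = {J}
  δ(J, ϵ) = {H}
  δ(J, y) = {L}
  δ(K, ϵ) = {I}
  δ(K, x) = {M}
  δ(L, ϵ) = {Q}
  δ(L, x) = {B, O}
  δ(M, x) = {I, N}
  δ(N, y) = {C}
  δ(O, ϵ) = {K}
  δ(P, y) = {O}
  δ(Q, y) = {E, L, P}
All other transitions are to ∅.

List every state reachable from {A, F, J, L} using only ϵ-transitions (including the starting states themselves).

{A, E, F, H, I, J, K, L, O, Q}

Start with {A, F, J, L}.
From A via ϵ: add O.
From J via ϵ: add H.
From L via ϵ: add Q.
From H via ϵ: add E.
From O via ϵ: add K.
From K via ϵ: add I.
No new states can be added; the closed set is {A, E, F, H, I, J, K, L, O, Q}.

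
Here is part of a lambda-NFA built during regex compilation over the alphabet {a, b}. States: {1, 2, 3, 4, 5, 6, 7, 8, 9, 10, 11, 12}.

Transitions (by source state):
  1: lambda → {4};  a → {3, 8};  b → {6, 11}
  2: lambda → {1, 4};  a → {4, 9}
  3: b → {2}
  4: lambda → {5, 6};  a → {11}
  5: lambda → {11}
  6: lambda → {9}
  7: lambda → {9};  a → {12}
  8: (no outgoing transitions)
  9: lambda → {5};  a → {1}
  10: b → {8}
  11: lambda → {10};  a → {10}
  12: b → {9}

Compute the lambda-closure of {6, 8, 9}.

Start with {6, 8, 9}.
From 9 via lambda: add 5.
From 5 via lambda: add 11.
From 11 via lambda: add 10.
No new states can be added; the closed set is {5, 6, 8, 9, 10, 11}.

{5, 6, 8, 9, 10, 11}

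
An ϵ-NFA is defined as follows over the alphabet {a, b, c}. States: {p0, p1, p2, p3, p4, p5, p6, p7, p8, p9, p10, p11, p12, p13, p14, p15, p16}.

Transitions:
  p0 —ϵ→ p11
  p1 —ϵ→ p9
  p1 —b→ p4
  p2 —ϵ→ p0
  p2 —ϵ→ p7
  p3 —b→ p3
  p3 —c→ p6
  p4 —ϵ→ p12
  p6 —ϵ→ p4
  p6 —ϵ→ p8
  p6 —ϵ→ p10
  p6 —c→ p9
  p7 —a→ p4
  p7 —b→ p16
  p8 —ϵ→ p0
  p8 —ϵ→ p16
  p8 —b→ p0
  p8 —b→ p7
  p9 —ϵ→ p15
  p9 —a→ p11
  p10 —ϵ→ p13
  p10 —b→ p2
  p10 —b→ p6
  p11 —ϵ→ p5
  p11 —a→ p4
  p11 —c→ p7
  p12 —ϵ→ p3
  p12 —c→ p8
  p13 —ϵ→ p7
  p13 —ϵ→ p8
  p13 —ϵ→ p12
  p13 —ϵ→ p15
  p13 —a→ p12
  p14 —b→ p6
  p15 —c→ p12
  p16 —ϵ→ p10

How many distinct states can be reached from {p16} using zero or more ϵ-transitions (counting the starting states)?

Start with {p16}.
From p16 via ϵ: add p10.
From p10 via ϵ: add p13.
From p13 via ϵ: add p7, p8, p12, p15.
From p8 via ϵ: add p0.
From p12 via ϵ: add p3.
From p0 via ϵ: add p11.
From p11 via ϵ: add p5.
ϵ-closure = {p0, p3, p5, p7, p8, p10, p11, p12, p13, p15, p16}, which has 11 states.

11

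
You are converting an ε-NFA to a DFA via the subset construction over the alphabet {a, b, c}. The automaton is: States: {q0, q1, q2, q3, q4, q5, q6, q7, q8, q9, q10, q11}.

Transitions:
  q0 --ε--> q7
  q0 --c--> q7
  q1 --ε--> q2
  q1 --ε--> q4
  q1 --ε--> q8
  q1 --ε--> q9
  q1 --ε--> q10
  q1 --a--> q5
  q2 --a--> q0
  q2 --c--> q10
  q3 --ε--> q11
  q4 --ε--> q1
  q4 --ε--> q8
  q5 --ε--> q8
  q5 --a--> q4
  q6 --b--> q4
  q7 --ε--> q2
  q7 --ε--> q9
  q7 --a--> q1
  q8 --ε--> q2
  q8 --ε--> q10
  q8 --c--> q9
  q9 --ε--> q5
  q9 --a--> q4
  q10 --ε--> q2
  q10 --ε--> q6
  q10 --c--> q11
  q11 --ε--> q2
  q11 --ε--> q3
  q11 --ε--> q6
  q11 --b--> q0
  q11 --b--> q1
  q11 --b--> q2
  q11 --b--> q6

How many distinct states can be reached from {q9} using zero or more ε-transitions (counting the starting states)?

6

Start with {q9}.
From q9 via ε: add q5.
From q5 via ε: add q8.
From q8 via ε: add q2, q10.
From q10 via ε: add q6.
ε-closure = {q2, q5, q6, q8, q9, q10}, which has 6 states.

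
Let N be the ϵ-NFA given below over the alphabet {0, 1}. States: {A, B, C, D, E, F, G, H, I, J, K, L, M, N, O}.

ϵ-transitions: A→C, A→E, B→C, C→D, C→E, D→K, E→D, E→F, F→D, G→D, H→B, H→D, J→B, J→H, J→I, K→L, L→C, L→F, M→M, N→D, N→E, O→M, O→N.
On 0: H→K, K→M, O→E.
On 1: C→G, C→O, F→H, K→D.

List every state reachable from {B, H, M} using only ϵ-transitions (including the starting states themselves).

{B, C, D, E, F, H, K, L, M}

Start with {B, H, M}.
From B via ϵ: add C.
From H via ϵ: add D.
From C via ϵ: add E.
From D via ϵ: add K.
From E via ϵ: add F.
From K via ϵ: add L.
No new states can be added; the closed set is {B, C, D, E, F, H, K, L, M}.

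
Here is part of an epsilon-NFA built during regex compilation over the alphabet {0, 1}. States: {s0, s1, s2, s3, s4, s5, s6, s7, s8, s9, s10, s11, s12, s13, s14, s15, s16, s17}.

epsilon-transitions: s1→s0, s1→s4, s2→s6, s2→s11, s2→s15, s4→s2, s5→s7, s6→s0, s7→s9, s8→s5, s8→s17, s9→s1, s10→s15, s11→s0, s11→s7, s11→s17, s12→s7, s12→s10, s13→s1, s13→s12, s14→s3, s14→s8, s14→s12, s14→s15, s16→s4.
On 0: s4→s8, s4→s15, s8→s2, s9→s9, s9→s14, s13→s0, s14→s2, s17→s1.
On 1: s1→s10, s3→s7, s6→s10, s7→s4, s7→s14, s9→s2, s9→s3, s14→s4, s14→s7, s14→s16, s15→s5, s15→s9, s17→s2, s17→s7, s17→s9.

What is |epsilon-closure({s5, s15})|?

Start with {s5, s15}.
From s5 via epsilon: add s7.
From s7 via epsilon: add s9.
From s9 via epsilon: add s1.
From s1 via epsilon: add s0, s4.
From s4 via epsilon: add s2.
From s2 via epsilon: add s6, s11.
From s11 via epsilon: add s17.
epsilon-closure = {s0, s1, s2, s4, s5, s6, s7, s9, s11, s15, s17}, which has 11 states.

11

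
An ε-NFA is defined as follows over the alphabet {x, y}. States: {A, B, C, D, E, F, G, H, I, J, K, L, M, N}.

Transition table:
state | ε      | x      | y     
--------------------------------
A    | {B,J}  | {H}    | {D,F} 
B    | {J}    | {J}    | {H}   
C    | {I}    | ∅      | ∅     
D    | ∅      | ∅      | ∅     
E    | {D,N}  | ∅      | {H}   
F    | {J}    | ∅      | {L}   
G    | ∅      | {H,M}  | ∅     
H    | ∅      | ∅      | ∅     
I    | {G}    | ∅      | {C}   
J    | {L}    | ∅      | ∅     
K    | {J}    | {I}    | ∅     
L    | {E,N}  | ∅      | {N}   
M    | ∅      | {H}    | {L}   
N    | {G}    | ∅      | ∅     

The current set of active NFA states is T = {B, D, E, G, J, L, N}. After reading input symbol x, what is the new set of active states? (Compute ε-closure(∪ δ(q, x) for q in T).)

B on x → {J}.
G on x → {H, M}.
No x-transition from D, E, J, L, N.
Union after reading x: {H, J, M}.
Now take the ε-closure:
From J via ε: add L.
From L via ε: add E, N.
From E via ε: add D.
From N via ε: add G.
No new states can be added; the closed set is {D, E, G, H, J, L, M, N}.

{D, E, G, H, J, L, M, N}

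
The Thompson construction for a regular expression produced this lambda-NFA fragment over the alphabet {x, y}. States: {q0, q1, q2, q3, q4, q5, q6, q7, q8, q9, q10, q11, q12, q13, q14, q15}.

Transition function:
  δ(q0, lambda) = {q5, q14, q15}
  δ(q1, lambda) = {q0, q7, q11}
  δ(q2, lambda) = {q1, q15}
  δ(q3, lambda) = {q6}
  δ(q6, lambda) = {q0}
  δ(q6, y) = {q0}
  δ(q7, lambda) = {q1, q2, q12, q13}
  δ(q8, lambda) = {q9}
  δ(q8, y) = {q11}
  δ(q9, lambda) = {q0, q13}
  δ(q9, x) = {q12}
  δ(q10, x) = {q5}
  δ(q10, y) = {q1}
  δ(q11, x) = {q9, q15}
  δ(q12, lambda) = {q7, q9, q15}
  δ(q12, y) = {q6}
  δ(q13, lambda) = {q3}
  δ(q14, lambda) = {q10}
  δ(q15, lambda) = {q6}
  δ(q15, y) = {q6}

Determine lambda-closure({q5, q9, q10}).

{q0, q3, q5, q6, q9, q10, q13, q14, q15}

Start with {q5, q9, q10}.
From q9 via lambda: add q0, q13.
From q0 via lambda: add q14, q15.
From q13 via lambda: add q3.
From q3 via lambda: add q6.
No new states can be added; the closed set is {q0, q3, q5, q6, q9, q10, q13, q14, q15}.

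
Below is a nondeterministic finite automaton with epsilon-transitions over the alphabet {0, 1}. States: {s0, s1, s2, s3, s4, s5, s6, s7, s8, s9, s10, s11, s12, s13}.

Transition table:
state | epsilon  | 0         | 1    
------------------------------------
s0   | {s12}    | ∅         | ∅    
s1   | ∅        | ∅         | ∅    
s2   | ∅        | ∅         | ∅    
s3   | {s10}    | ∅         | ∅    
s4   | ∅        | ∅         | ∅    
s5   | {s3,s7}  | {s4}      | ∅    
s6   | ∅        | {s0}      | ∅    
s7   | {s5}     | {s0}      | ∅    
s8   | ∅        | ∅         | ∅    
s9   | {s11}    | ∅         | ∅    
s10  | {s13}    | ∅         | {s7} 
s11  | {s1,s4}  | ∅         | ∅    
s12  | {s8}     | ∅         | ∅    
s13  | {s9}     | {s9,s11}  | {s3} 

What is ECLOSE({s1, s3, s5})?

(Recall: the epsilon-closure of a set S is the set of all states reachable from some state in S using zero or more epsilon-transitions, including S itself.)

Start with {s1, s3, s5}.
From s3 via epsilon: add s10.
From s5 via epsilon: add s7.
From s10 via epsilon: add s13.
From s13 via epsilon: add s9.
From s9 via epsilon: add s11.
From s11 via epsilon: add s4.
No new states can be added; the closed set is {s1, s3, s4, s5, s7, s9, s10, s11, s13}.

{s1, s3, s4, s5, s7, s9, s10, s11, s13}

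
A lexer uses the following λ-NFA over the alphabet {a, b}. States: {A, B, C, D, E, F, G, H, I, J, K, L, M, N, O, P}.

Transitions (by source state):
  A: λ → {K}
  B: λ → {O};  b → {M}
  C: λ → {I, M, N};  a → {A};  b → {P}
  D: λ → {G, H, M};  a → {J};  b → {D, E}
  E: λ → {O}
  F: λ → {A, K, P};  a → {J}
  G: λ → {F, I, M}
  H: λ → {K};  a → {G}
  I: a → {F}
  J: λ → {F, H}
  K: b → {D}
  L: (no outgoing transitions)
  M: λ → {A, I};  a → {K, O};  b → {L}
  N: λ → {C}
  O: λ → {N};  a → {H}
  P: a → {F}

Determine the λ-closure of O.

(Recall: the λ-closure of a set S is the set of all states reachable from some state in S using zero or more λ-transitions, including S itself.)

{A, C, I, K, M, N, O}

Start with {O}.
From O via λ: add N.
From N via λ: add C.
From C via λ: add I, M.
From M via λ: add A.
From A via λ: add K.
No new states can be added; the closed set is {A, C, I, K, M, N, O}.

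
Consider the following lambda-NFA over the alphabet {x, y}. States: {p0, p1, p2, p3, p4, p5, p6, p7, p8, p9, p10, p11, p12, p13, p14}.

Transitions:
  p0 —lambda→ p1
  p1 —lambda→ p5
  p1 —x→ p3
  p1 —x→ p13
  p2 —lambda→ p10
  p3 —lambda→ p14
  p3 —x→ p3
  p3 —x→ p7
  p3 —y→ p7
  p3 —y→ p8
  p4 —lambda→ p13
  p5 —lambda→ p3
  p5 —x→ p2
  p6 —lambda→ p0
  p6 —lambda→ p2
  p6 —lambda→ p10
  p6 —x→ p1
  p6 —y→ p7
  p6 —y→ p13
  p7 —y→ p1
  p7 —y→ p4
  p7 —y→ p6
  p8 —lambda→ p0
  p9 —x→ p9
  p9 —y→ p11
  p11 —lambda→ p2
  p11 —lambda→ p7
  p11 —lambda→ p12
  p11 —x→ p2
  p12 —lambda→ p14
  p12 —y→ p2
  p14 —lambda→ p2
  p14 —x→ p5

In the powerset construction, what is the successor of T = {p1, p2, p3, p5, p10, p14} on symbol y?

p3 on y → {p7, p8}.
No y-transition from p1, p2, p5, p10, p14.
Union after reading y: {p7, p8}.
Now take the lambda-closure:
From p8 via lambda: add p0.
From p0 via lambda: add p1.
From p1 via lambda: add p5.
From p5 via lambda: add p3.
From p3 via lambda: add p14.
From p14 via lambda: add p2.
From p2 via lambda: add p10.
No new states can be added; the closed set is {p0, p1, p2, p3, p5, p7, p8, p10, p14}.

{p0, p1, p2, p3, p5, p7, p8, p10, p14}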